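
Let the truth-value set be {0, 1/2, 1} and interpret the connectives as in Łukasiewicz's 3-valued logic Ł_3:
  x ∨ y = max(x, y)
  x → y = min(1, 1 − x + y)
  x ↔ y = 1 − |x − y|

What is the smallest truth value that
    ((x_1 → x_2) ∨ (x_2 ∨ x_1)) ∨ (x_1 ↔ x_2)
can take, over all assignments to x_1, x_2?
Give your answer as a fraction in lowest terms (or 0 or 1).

1/2

Take x_1 = 1/2, x_2 = 0:
x_1 → x_2 = 1/2 → 0 = 1/2
x_2 ∨ x_1 = 0 ∨ 1/2 = 1/2
(x_1 → x_2) ∨ (x_2 ∨ x_1) = 1/2 ∨ 1/2 = 1/2
x_1 ↔ x_2 = 1/2 ↔ 0 = 1/2
((x_1 → x_2) ∨ (x_2 ∨ x_1)) ∨ (x_1 ↔ x_2) = 1/2 ∨ 1/2 = 1/2
No assignment yields a value below 1/2, so this is the minimum.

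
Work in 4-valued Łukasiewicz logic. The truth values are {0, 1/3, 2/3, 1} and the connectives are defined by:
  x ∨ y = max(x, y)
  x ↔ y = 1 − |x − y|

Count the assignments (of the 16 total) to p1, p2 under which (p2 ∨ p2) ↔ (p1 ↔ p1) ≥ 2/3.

p1 = 0, p2 = 0 ↦ 0  <
p1 = 0, p2 = 1/3 ↦ 1/3  <
p1 = 0, p2 = 2/3 ↦ 2/3  ≥
p1 = 0, p2 = 1 ↦ 1  ≥
p1 = 1/3, p2 = 0 ↦ 0  <
p1 = 1/3, p2 = 1/3 ↦ 1/3  <
p1 = 1/3, p2 = 2/3 ↦ 2/3  ≥
p1 = 1/3, p2 = 1 ↦ 1  ≥
p1 = 2/3, p2 = 0 ↦ 0  <
p1 = 2/3, p2 = 1/3 ↦ 1/3  <
p1 = 2/3, p2 = 2/3 ↦ 2/3  ≥
p1 = 2/3, p2 = 1 ↦ 1  ≥
p1 = 1, p2 = 0 ↦ 0  <
p1 = 1, p2 = 1/3 ↦ 1/3  <
p1 = 1, p2 = 2/3 ↦ 2/3  ≥
p1 = 1, p2 = 1 ↦ 1  ≥
So 8 of the 16 assignments meet the threshold.

8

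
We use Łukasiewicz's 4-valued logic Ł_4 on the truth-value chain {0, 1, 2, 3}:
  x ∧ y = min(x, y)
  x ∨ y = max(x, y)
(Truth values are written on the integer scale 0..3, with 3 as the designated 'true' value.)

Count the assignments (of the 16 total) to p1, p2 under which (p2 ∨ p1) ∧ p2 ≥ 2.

p1 = 0, p2 = 0 ↦ 0  <
p1 = 0, p2 = 1 ↦ 1  <
p1 = 0, p2 = 2 ↦ 2  ≥
p1 = 0, p2 = 3 ↦ 3  ≥
p1 = 1, p2 = 0 ↦ 0  <
p1 = 1, p2 = 1 ↦ 1  <
p1 = 1, p2 = 2 ↦ 2  ≥
p1 = 1, p2 = 3 ↦ 3  ≥
p1 = 2, p2 = 0 ↦ 0  <
p1 = 2, p2 = 1 ↦ 1  <
p1 = 2, p2 = 2 ↦ 2  ≥
p1 = 2, p2 = 3 ↦ 3  ≥
p1 = 3, p2 = 0 ↦ 0  <
p1 = 3, p2 = 1 ↦ 1  <
p1 = 3, p2 = 2 ↦ 2  ≥
p1 = 3, p2 = 3 ↦ 3  ≥
So 8 of the 16 assignments meet the threshold.

8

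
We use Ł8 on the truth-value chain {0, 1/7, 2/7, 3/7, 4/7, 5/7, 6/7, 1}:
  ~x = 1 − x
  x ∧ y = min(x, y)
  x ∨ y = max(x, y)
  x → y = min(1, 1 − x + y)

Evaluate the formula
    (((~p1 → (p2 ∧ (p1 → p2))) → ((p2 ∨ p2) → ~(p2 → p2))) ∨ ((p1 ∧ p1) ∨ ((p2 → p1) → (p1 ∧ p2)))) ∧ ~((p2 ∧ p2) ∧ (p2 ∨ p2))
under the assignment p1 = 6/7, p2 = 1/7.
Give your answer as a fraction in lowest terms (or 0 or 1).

6/7

~p1 = ~6/7 = 1/7
p1 → p2 = 6/7 → 1/7 = 2/7
p2 ∧ (p1 → p2) = 1/7 ∧ 2/7 = 1/7
~p1 → (p2 ∧ (p1 → p2)) = 1/7 → 1/7 = 1
p2 ∨ p2 = 1/7 ∨ 1/7 = 1/7
p2 → p2 = 1/7 → 1/7 = 1
~(p2 → p2) = ~1 = 0
(p2 ∨ p2) → ~(p2 → p2) = 1/7 → 0 = 6/7
(~p1 → (p2 ∧ (p1 → p2))) → ((p2 ∨ p2) → ~(p2 → p2)) = 1 → 6/7 = 6/7
p1 ∧ p1 = 6/7 ∧ 6/7 = 6/7
p2 → p1 = 1/7 → 6/7 = 1
p1 ∧ p2 = 6/7 ∧ 1/7 = 1/7
(p2 → p1) → (p1 ∧ p2) = 1 → 1/7 = 1/7
(p1 ∧ p1) ∨ ((p2 → p1) → (p1 ∧ p2)) = 6/7 ∨ 1/7 = 6/7
((~p1 → (p2 ∧ (p1 → p2))) → ((p2 ∨ p2) → ~(p2 → p2))) ∨ ((p1 ∧ p1) ∨ ((p2 → p1) → (p1 ∧ p2))) = 6/7 ∨ 6/7 = 6/7
p2 ∧ p2 = 1/7 ∧ 1/7 = 1/7
p2 ∨ p2 = 1/7 ∨ 1/7 = 1/7
(p2 ∧ p2) ∧ (p2 ∨ p2) = 1/7 ∧ 1/7 = 1/7
~((p2 ∧ p2) ∧ (p2 ∨ p2)) = ~1/7 = 6/7
(((~p1 → (p2 ∧ (p1 → p2))) → ((p2 ∨ p2) → ~(p2 → p2))) ∨ ((p1 ∧ p1) ∨ ((p2 → p1) → (p1 ∧ p2)))) ∧ ~((p2 ∧ p2) ∧ (p2 ∨ p2)) = 6/7 ∧ 6/7 = 6/7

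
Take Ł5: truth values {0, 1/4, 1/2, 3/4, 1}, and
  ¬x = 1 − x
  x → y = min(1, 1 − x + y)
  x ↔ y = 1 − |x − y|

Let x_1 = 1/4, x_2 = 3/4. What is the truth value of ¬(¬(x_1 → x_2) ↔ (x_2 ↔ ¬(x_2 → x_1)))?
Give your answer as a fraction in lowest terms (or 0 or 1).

3/4

x_1 → x_2 = 1/4 → 3/4 = 1
¬(x_1 → x_2) = ¬1 = 0
x_2 → x_1 = 3/4 → 1/4 = 1/2
¬(x_2 → x_1) = ¬1/2 = 1/2
x_2 ↔ ¬(x_2 → x_1) = 3/4 ↔ 1/2 = 3/4
¬(x_1 → x_2) ↔ (x_2 ↔ ¬(x_2 → x_1)) = 0 ↔ 3/4 = 1/4
¬(¬(x_1 → x_2) ↔ (x_2 ↔ ¬(x_2 → x_1))) = ¬1/4 = 3/4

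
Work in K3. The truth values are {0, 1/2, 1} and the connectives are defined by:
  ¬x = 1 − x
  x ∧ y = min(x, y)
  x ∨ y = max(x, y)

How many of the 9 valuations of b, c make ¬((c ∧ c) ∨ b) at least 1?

b = 0, c = 0 ↦ 1  ≥
b = 0, c = 1/2 ↦ 1/2  <
b = 0, c = 1 ↦ 0  <
b = 1/2, c = 0 ↦ 1/2  <
b = 1/2, c = 1/2 ↦ 1/2  <
b = 1/2, c = 1 ↦ 0  <
b = 1, c = 0 ↦ 0  <
b = 1, c = 1/2 ↦ 0  <
b = 1, c = 1 ↦ 0  <
So 1 of the 9 assignments meets the threshold.

1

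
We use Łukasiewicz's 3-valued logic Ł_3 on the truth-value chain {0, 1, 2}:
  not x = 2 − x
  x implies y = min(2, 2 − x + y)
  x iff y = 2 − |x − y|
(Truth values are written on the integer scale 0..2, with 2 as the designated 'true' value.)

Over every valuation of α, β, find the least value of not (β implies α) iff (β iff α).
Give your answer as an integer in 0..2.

0

Take α = 0, β = 0:
β implies α = 0 implies 0 = 2
not (β implies α) = not 2 = 0
β iff α = 0 iff 0 = 2
not (β implies α) iff (β iff α) = 0 iff 2 = 0
No assignment yields a value below 0, so this is the minimum.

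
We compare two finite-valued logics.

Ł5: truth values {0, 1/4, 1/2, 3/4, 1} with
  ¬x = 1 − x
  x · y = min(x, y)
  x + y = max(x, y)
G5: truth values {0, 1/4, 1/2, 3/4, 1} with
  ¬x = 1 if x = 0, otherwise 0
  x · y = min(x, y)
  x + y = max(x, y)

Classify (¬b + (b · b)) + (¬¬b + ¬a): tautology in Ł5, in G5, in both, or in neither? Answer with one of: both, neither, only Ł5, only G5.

In Ł5: at a = 1/4, b = 1/4 the value is 3/4 — not a tautology.
In G5: every assignment gives 1 — tautology.

only G5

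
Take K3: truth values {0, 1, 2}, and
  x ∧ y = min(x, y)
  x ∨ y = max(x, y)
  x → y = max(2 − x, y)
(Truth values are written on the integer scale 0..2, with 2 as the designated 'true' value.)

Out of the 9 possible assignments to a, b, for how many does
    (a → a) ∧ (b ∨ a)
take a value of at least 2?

a = 0, b = 0 ↦ 0  <
a = 0, b = 1 ↦ 1  <
a = 0, b = 2 ↦ 2  ≥
a = 1, b = 0 ↦ 1  <
a = 1, b = 1 ↦ 1  <
a = 1, b = 2 ↦ 1  <
a = 2, b = 0 ↦ 2  ≥
a = 2, b = 1 ↦ 2  ≥
a = 2, b = 2 ↦ 2  ≥
So 4 of the 9 assignments meet the threshold.

4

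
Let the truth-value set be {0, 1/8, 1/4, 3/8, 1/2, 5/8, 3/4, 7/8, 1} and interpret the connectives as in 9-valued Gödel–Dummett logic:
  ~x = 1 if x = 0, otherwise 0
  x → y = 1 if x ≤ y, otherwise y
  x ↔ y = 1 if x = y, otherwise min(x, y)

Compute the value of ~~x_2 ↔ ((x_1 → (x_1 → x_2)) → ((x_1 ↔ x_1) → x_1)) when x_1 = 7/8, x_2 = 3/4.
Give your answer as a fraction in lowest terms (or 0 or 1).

1

~x_2 = ~3/4 = 0
~~x_2 = ~0 = 1
x_1 → x_2 = 7/8 → 3/4 = 3/4
x_1 → (x_1 → x_2) = 7/8 → 3/4 = 3/4
x_1 ↔ x_1 = 7/8 ↔ 7/8 = 1
(x_1 ↔ x_1) → x_1 = 1 → 7/8 = 7/8
(x_1 → (x_1 → x_2)) → ((x_1 ↔ x_1) → x_1) = 3/4 → 7/8 = 1
~~x_2 ↔ ((x_1 → (x_1 → x_2)) → ((x_1 ↔ x_1) → x_1)) = 1 ↔ 1 = 1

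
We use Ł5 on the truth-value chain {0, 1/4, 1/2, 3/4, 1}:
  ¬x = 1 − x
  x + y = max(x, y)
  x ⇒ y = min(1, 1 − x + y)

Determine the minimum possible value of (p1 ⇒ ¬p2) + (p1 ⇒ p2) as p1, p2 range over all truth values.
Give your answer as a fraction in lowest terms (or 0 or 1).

1/2

Take p1 = 1, p2 = 1/2:
¬p2 = ¬1/2 = 1/2
p1 ⇒ ¬p2 = 1 ⇒ 1/2 = 1/2
p1 ⇒ p2 = 1 ⇒ 1/2 = 1/2
(p1 ⇒ ¬p2) + (p1 ⇒ p2) = 1/2 + 1/2 = 1/2
No assignment yields a value below 1/2, so this is the minimum.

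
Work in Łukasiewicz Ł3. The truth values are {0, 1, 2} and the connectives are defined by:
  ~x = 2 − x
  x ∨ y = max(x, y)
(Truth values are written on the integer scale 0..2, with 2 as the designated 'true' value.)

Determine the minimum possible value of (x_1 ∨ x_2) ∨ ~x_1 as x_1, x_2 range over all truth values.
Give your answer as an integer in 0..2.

1

Take x_1 = 1, x_2 = 0:
x_1 ∨ x_2 = 1 ∨ 0 = 1
~x_1 = ~1 = 1
(x_1 ∨ x_2) ∨ ~x_1 = 1 ∨ 1 = 1
No assignment yields a value below 1, so this is the minimum.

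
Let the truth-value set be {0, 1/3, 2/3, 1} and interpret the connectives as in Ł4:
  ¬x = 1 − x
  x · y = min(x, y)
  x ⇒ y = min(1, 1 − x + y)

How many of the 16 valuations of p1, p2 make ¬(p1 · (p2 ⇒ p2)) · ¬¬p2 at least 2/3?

p1 = 0, p2 = 0 ↦ 0  <
p1 = 0, p2 = 1/3 ↦ 1/3  <
p1 = 0, p2 = 2/3 ↦ 2/3  ≥
p1 = 0, p2 = 1 ↦ 1  ≥
p1 = 1/3, p2 = 0 ↦ 0  <
p1 = 1/3, p2 = 1/3 ↦ 1/3  <
p1 = 1/3, p2 = 2/3 ↦ 2/3  ≥
p1 = 1/3, p2 = 1 ↦ 2/3  ≥
p1 = 2/3, p2 = 0 ↦ 0  <
p1 = 2/3, p2 = 1/3 ↦ 1/3  <
p1 = 2/3, p2 = 2/3 ↦ 1/3  <
p1 = 2/3, p2 = 1 ↦ 1/3  <
p1 = 1, p2 = 0 ↦ 0  <
p1 = 1, p2 = 1/3 ↦ 0  <
p1 = 1, p2 = 2/3 ↦ 0  <
p1 = 1, p2 = 1 ↦ 0  <
So 4 of the 16 assignments meet the threshold.

4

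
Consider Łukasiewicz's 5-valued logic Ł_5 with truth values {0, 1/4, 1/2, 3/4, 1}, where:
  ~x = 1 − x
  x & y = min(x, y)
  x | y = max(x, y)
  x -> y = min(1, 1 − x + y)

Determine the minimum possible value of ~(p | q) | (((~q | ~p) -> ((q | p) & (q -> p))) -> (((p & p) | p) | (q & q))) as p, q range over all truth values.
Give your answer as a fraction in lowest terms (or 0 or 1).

Take p = 1/2, q = 1/2:
p | q = 1/2 | 1/2 = 1/2
~(p | q) = ~1/2 = 1/2
~q = ~1/2 = 1/2
~p = ~1/2 = 1/2
~q | ~p = 1/2 | 1/2 = 1/2
q | p = 1/2 | 1/2 = 1/2
q -> p = 1/2 -> 1/2 = 1
(q | p) & (q -> p) = 1/2 & 1 = 1/2
(~q | ~p) -> ((q | p) & (q -> p)) = 1/2 -> 1/2 = 1
p & p = 1/2 & 1/2 = 1/2
(p & p) | p = 1/2 | 1/2 = 1/2
q & q = 1/2 & 1/2 = 1/2
((p & p) | p) | (q & q) = 1/2 | 1/2 = 1/2
((~q | ~p) -> ((q | p) & (q -> p))) -> (((p & p) | p) | (q & q)) = 1 -> 1/2 = 1/2
~(p | q) | (((~q | ~p) -> ((q | p) & (q -> p))) -> (((p & p) | p) | (q & q))) = 1/2 | 1/2 = 1/2
No assignment yields a value below 1/2, so this is the minimum.

1/2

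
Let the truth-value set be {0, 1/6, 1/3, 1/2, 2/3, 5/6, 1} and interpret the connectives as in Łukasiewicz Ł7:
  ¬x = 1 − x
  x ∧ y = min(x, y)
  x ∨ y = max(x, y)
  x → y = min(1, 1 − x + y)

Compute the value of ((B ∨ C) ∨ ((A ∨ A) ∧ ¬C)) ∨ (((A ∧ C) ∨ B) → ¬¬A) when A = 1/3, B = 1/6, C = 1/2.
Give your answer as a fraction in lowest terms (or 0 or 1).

B ∨ C = 1/6 ∨ 1/2 = 1/2
A ∨ A = 1/3 ∨ 1/3 = 1/3
¬C = ¬1/2 = 1/2
(A ∨ A) ∧ ¬C = 1/3 ∧ 1/2 = 1/3
(B ∨ C) ∨ ((A ∨ A) ∧ ¬C) = 1/2 ∨ 1/3 = 1/2
A ∧ C = 1/3 ∧ 1/2 = 1/3
(A ∧ C) ∨ B = 1/3 ∨ 1/6 = 1/3
¬A = ¬1/3 = 2/3
¬¬A = ¬2/3 = 1/3
((A ∧ C) ∨ B) → ¬¬A = 1/3 → 1/3 = 1
((B ∨ C) ∨ ((A ∨ A) ∧ ¬C)) ∨ (((A ∧ C) ∨ B) → ¬¬A) = 1/2 ∨ 1 = 1

1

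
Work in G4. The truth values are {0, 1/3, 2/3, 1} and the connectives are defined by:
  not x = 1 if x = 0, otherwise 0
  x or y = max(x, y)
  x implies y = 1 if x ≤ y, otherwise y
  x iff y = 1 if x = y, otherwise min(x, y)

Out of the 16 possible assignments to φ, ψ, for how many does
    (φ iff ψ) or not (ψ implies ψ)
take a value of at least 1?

4

φ = 0, ψ = 0 ↦ 1  ≥
φ = 0, ψ = 1/3 ↦ 0  <
φ = 0, ψ = 2/3 ↦ 0  <
φ = 0, ψ = 1 ↦ 0  <
φ = 1/3, ψ = 0 ↦ 0  <
φ = 1/3, ψ = 1/3 ↦ 1  ≥
φ = 1/3, ψ = 2/3 ↦ 1/3  <
φ = 1/3, ψ = 1 ↦ 1/3  <
φ = 2/3, ψ = 0 ↦ 0  <
φ = 2/3, ψ = 1/3 ↦ 1/3  <
φ = 2/3, ψ = 2/3 ↦ 1  ≥
φ = 2/3, ψ = 1 ↦ 2/3  <
φ = 1, ψ = 0 ↦ 0  <
φ = 1, ψ = 1/3 ↦ 1/3  <
φ = 1, ψ = 2/3 ↦ 2/3  <
φ = 1, ψ = 1 ↦ 1  ≥
So 4 of the 16 assignments meet the threshold.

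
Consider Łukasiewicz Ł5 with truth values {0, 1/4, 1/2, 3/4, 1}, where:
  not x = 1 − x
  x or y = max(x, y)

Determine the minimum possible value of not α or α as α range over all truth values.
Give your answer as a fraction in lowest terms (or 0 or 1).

Take α = 1/2:
not α = not 1/2 = 1/2
not α or α = 1/2 or 1/2 = 1/2
No assignment yields a value below 1/2, so this is the minimum.

1/2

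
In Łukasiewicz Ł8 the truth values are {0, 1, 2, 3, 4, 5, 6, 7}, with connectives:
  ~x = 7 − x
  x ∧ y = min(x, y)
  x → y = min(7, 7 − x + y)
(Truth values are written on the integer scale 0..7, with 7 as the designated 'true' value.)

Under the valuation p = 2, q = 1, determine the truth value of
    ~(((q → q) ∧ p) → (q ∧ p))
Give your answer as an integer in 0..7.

q → q = 1 → 1 = 7
(q → q) ∧ p = 7 ∧ 2 = 2
q ∧ p = 1 ∧ 2 = 1
((q → q) ∧ p) → (q ∧ p) = 2 → 1 = 6
~(((q → q) ∧ p) → (q ∧ p)) = ~6 = 1

1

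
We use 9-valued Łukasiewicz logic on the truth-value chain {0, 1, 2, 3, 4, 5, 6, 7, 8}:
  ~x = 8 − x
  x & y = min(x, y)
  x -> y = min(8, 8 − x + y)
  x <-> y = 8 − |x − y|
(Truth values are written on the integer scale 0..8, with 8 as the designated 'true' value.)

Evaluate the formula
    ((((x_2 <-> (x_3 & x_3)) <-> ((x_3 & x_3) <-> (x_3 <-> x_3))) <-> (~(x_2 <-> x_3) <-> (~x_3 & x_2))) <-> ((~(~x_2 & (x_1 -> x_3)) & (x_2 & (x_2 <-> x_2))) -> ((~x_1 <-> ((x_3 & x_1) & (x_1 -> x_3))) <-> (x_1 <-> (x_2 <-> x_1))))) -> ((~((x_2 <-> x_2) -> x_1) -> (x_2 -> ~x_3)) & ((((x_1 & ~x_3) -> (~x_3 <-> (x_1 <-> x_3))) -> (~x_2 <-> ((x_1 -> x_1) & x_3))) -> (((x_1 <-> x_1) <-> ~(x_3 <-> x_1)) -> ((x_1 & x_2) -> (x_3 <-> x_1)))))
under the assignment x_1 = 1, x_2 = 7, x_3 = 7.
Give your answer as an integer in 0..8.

7

x_3 & x_3 = 7 & 7 = 7
x_2 <-> (x_3 & x_3) = 7 <-> 7 = 8
x_3 & x_3 = 7 & 7 = 7
x_3 <-> x_3 = 7 <-> 7 = 8
(x_3 & x_3) <-> (x_3 <-> x_3) = 7 <-> 8 = 7
(x_2 <-> (x_3 & x_3)) <-> ((x_3 & x_3) <-> (x_3 <-> x_3)) = 8 <-> 7 = 7
x_2 <-> x_3 = 7 <-> 7 = 8
~(x_2 <-> x_3) = ~8 = 0
~x_3 = ~7 = 1
~x_3 & x_2 = 1 & 7 = 1
~(x_2 <-> x_3) <-> (~x_3 & x_2) = 0 <-> 1 = 7
((x_2 <-> (x_3 & x_3)) <-> ((x_3 & x_3) <-> (x_3 <-> x_3))) <-> (~(x_2 <-> x_3) <-> (~x_3 & x_2)) = 7 <-> 7 = 8
~x_2 = ~7 = 1
x_1 -> x_3 = 1 -> 7 = 8
~x_2 & (x_1 -> x_3) = 1 & 8 = 1
~(~x_2 & (x_1 -> x_3)) = ~1 = 7
x_2 <-> x_2 = 7 <-> 7 = 8
x_2 & (x_2 <-> x_2) = 7 & 8 = 7
~(~x_2 & (x_1 -> x_3)) & (x_2 & (x_2 <-> x_2)) = 7 & 7 = 7
~x_1 = ~1 = 7
x_3 & x_1 = 7 & 1 = 1
x_1 -> x_3 = 1 -> 7 = 8
(x_3 & x_1) & (x_1 -> x_3) = 1 & 8 = 1
~x_1 <-> ((x_3 & x_1) & (x_1 -> x_3)) = 7 <-> 1 = 2
x_2 <-> x_1 = 7 <-> 1 = 2
x_1 <-> (x_2 <-> x_1) = 1 <-> 2 = 7
(~x_1 <-> ((x_3 & x_1) & (x_1 -> x_3))) <-> (x_1 <-> (x_2 <-> x_1)) = 2 <-> 7 = 3
(~(~x_2 & (x_1 -> x_3)) & (x_2 & (x_2 <-> x_2))) -> ((~x_1 <-> ((x_3 & x_1) & (x_1 -> x_3))) <-> (x_1 <-> (x_2 <-> x_1))) = 7 -> 3 = 4
(((x_2 <-> (x_3 & x_3)) <-> ((x_3 & x_3) <-> (x_3 <-> x_3))) <-> (~(x_2 <-> x_3) <-> (~x_3 & x_2))) <-> ((~(~x_2 & (x_1 -> x_3)) & (x_2 & (x_2 <-> x_2))) -> ((~x_1 <-> ((x_3 & x_1) & (x_1 -> x_3))) <-> (x_1 <-> (x_2 <-> x_1)))) = 8 <-> 4 = 4
x_2 <-> x_2 = 7 <-> 7 = 8
(x_2 <-> x_2) -> x_1 = 8 -> 1 = 1
~((x_2 <-> x_2) -> x_1) = ~1 = 7
~x_3 = ~7 = 1
x_2 -> ~x_3 = 7 -> 1 = 2
~((x_2 <-> x_2) -> x_1) -> (x_2 -> ~x_3) = 7 -> 2 = 3
~x_3 = ~7 = 1
x_1 & ~x_3 = 1 & 1 = 1
~x_3 = ~7 = 1
x_1 <-> x_3 = 1 <-> 7 = 2
~x_3 <-> (x_1 <-> x_3) = 1 <-> 2 = 7
(x_1 & ~x_3) -> (~x_3 <-> (x_1 <-> x_3)) = 1 -> 7 = 8
~x_2 = ~7 = 1
x_1 -> x_1 = 1 -> 1 = 8
(x_1 -> x_1) & x_3 = 8 & 7 = 7
~x_2 <-> ((x_1 -> x_1) & x_3) = 1 <-> 7 = 2
((x_1 & ~x_3) -> (~x_3 <-> (x_1 <-> x_3))) -> (~x_2 <-> ((x_1 -> x_1) & x_3)) = 8 -> 2 = 2
x_1 <-> x_1 = 1 <-> 1 = 8
x_3 <-> x_1 = 7 <-> 1 = 2
~(x_3 <-> x_1) = ~2 = 6
(x_1 <-> x_1) <-> ~(x_3 <-> x_1) = 8 <-> 6 = 6
x_1 & x_2 = 1 & 7 = 1
x_3 <-> x_1 = 7 <-> 1 = 2
(x_1 & x_2) -> (x_3 <-> x_1) = 1 -> 2 = 8
((x_1 <-> x_1) <-> ~(x_3 <-> x_1)) -> ((x_1 & x_2) -> (x_3 <-> x_1)) = 6 -> 8 = 8
(((x_1 & ~x_3) -> (~x_3 <-> (x_1 <-> x_3))) -> (~x_2 <-> ((x_1 -> x_1) & x_3))) -> (((x_1 <-> x_1) <-> ~(x_3 <-> x_1)) -> ((x_1 & x_2) -> (x_3 <-> x_1))) = 2 -> 8 = 8
(~((x_2 <-> x_2) -> x_1) -> (x_2 -> ~x_3)) & ((((x_1 & ~x_3) -> (~x_3 <-> (x_1 <-> x_3))) -> (~x_2 <-> ((x_1 -> x_1) & x_3))) -> (((x_1 <-> x_1) <-> ~(x_3 <-> x_1)) -> ((x_1 & x_2) -> (x_3 <-> x_1)))) = 3 & 8 = 3
((((x_2 <-> (x_3 & x_3)) <-> ((x_3 & x_3) <-> (x_3 <-> x_3))) <-> (~(x_2 <-> x_3) <-> (~x_3 & x_2))) <-> ((~(~x_2 & (x_1 -> x_3)) & (x_2 & (x_2 <-> x_2))) -> ((~x_1 <-> ((x_3 & x_1) & (x_1 -> x_3))) <-> (x_1 <-> (x_2 <-> x_1))))) -> ((~((x_2 <-> x_2) -> x_1) -> (x_2 -> ~x_3)) & ((((x_1 & ~x_3) -> (~x_3 <-> (x_1 <-> x_3))) -> (~x_2 <-> ((x_1 -> x_1) & x_3))) -> (((x_1 <-> x_1) <-> ~(x_3 <-> x_1)) -> ((x_1 & x_2) -> (x_3 <-> x_1))))) = 4 -> 3 = 7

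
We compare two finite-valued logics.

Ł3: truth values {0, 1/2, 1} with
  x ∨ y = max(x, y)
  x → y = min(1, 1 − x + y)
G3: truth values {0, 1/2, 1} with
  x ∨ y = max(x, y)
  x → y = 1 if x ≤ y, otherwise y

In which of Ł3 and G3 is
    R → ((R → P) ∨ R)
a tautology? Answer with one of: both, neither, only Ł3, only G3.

both

In Ł3: every assignment gives 1 — tautology.
In G3: every assignment gives 1 — tautology.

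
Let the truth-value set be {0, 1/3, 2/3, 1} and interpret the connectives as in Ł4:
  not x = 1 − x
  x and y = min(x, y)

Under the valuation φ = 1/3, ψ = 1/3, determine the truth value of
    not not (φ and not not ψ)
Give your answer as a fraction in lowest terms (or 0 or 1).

1/3

not ψ = not 1/3 = 2/3
not not ψ = not 2/3 = 1/3
φ and not not ψ = 1/3 and 1/3 = 1/3
not (φ and not not ψ) = not 1/3 = 2/3
not not (φ and not not ψ) = not 2/3 = 1/3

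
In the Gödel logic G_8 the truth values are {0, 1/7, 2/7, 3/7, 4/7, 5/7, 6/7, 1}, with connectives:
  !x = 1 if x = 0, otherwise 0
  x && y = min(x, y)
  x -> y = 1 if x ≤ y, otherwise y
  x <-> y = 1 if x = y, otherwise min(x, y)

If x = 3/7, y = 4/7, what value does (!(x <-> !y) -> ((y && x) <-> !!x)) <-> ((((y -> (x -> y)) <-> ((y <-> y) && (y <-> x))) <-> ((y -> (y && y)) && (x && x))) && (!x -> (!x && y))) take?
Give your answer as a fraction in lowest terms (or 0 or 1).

3/7

!y = !4/7 = 0
x <-> !y = 3/7 <-> 0 = 0
!(x <-> !y) = !0 = 1
y && x = 4/7 && 3/7 = 3/7
!x = !3/7 = 0
!!x = !0 = 1
(y && x) <-> !!x = 3/7 <-> 1 = 3/7
!(x <-> !y) -> ((y && x) <-> !!x) = 1 -> 3/7 = 3/7
x -> y = 3/7 -> 4/7 = 1
y -> (x -> y) = 4/7 -> 1 = 1
y <-> y = 4/7 <-> 4/7 = 1
y <-> x = 4/7 <-> 3/7 = 3/7
(y <-> y) && (y <-> x) = 1 && 3/7 = 3/7
(y -> (x -> y)) <-> ((y <-> y) && (y <-> x)) = 1 <-> 3/7 = 3/7
y && y = 4/7 && 4/7 = 4/7
y -> (y && y) = 4/7 -> 4/7 = 1
x && x = 3/7 && 3/7 = 3/7
(y -> (y && y)) && (x && x) = 1 && 3/7 = 3/7
((y -> (x -> y)) <-> ((y <-> y) && (y <-> x))) <-> ((y -> (y && y)) && (x && x)) = 3/7 <-> 3/7 = 1
!x = !3/7 = 0
!x = !3/7 = 0
!x && y = 0 && 4/7 = 0
!x -> (!x && y) = 0 -> 0 = 1
(((y -> (x -> y)) <-> ((y <-> y) && (y <-> x))) <-> ((y -> (y && y)) && (x && x))) && (!x -> (!x && y)) = 1 && 1 = 1
(!(x <-> !y) -> ((y && x) <-> !!x)) <-> ((((y -> (x -> y)) <-> ((y <-> y) && (y <-> x))) <-> ((y -> (y && y)) && (x && x))) && (!x -> (!x && y))) = 3/7 <-> 1 = 3/7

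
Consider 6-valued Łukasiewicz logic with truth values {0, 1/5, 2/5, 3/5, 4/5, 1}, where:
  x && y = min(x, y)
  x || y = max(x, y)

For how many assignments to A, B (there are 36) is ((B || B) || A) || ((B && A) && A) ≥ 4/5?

value 1: 11 assignments (counts)
value 4/5: 9 assignments (counts)
value 3/5: 7 assignments
value 2/5: 5 assignments
value 1/5: 3 assignments
value 0: 1 assignment
So 20 of the 36 assignments meet the threshold.

20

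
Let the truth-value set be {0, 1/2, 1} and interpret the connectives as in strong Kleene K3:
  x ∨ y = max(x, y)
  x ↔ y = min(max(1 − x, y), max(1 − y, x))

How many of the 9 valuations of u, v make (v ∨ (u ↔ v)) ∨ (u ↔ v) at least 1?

u = 0, v = 0 ↦ 1  ≥
u = 0, v = 1/2 ↦ 1/2  <
u = 0, v = 1 ↦ 1  ≥
u = 1/2, v = 0 ↦ 1/2  <
u = 1/2, v = 1/2 ↦ 1/2  <
u = 1/2, v = 1 ↦ 1  ≥
u = 1, v = 0 ↦ 0  <
u = 1, v = 1/2 ↦ 1/2  <
u = 1, v = 1 ↦ 1  ≥
So 4 of the 9 assignments meet the threshold.

4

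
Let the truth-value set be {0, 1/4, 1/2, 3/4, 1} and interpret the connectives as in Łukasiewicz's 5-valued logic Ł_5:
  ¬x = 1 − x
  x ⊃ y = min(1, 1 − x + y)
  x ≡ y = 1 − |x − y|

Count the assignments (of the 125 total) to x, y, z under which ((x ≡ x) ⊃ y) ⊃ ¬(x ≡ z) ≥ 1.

value 1: 65 assignments (counts)
value 3/4: 23 assignments
value 1/2: 19 assignments
value 1/4: 13 assignments
value 0: 5 assignments
So 65 of the 125 assignments meet the threshold.

65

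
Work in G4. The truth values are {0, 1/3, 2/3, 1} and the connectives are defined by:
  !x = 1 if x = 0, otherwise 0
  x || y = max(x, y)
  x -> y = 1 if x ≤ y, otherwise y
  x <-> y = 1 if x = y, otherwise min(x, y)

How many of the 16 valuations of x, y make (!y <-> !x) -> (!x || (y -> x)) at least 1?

x = 0, y = 0 ↦ 1  ≥
x = 0, y = 1/3 ↦ 1  ≥
x = 0, y = 2/3 ↦ 1  ≥
x = 0, y = 1 ↦ 1  ≥
x = 1/3, y = 0 ↦ 1  ≥
x = 1/3, y = 1/3 ↦ 1  ≥
x = 1/3, y = 2/3 ↦ 1/3  <
x = 1/3, y = 1 ↦ 1/3  <
x = 2/3, y = 0 ↦ 1  ≥
x = 2/3, y = 1/3 ↦ 1  ≥
x = 2/3, y = 2/3 ↦ 1  ≥
x = 2/3, y = 1 ↦ 2/3  <
x = 1, y = 0 ↦ 1  ≥
x = 1, y = 1/3 ↦ 1  ≥
x = 1, y = 2/3 ↦ 1  ≥
x = 1, y = 1 ↦ 1  ≥
So 13 of the 16 assignments meet the threshold.

13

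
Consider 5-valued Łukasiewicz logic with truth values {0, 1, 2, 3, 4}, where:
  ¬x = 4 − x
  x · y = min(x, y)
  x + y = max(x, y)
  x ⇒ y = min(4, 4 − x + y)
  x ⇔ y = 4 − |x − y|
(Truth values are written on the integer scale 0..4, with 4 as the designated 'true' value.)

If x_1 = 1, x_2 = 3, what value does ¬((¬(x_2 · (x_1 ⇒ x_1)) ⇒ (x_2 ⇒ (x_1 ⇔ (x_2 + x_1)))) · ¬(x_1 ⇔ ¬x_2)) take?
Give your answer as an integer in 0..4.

x_1 ⇒ x_1 = 1 ⇒ 1 = 4
x_2 · (x_1 ⇒ x_1) = 3 · 4 = 3
¬(x_2 · (x_1 ⇒ x_1)) = ¬3 = 1
x_2 + x_1 = 3 + 1 = 3
x_1 ⇔ (x_2 + x_1) = 1 ⇔ 3 = 2
x_2 ⇒ (x_1 ⇔ (x_2 + x_1)) = 3 ⇒ 2 = 3
¬(x_2 · (x_1 ⇒ x_1)) ⇒ (x_2 ⇒ (x_1 ⇔ (x_2 + x_1))) = 1 ⇒ 3 = 4
¬x_2 = ¬3 = 1
x_1 ⇔ ¬x_2 = 1 ⇔ 1 = 4
¬(x_1 ⇔ ¬x_2) = ¬4 = 0
(¬(x_2 · (x_1 ⇒ x_1)) ⇒ (x_2 ⇒ (x_1 ⇔ (x_2 + x_1)))) · ¬(x_1 ⇔ ¬x_2) = 4 · 0 = 0
¬((¬(x_2 · (x_1 ⇒ x_1)) ⇒ (x_2 ⇒ (x_1 ⇔ (x_2 + x_1)))) · ¬(x_1 ⇔ ¬x_2)) = ¬0 = 4

4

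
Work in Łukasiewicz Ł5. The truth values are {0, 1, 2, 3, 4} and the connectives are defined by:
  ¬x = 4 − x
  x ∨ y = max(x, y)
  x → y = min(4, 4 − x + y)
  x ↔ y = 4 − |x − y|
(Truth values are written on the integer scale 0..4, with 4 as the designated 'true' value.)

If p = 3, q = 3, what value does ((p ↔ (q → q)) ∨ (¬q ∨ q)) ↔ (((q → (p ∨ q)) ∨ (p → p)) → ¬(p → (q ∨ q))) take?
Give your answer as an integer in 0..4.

1

q → q = 3 → 3 = 4
p ↔ (q → q) = 3 ↔ 4 = 3
¬q = ¬3 = 1
¬q ∨ q = 1 ∨ 3 = 3
(p ↔ (q → q)) ∨ (¬q ∨ q) = 3 ∨ 3 = 3
p ∨ q = 3 ∨ 3 = 3
q → (p ∨ q) = 3 → 3 = 4
p → p = 3 → 3 = 4
(q → (p ∨ q)) ∨ (p → p) = 4 ∨ 4 = 4
q ∨ q = 3 ∨ 3 = 3
p → (q ∨ q) = 3 → 3 = 4
¬(p → (q ∨ q)) = ¬4 = 0
((q → (p ∨ q)) ∨ (p → p)) → ¬(p → (q ∨ q)) = 4 → 0 = 0
((p ↔ (q → q)) ∨ (¬q ∨ q)) ↔ (((q → (p ∨ q)) ∨ (p → p)) → ¬(p → (q ∨ q))) = 3 ↔ 0 = 1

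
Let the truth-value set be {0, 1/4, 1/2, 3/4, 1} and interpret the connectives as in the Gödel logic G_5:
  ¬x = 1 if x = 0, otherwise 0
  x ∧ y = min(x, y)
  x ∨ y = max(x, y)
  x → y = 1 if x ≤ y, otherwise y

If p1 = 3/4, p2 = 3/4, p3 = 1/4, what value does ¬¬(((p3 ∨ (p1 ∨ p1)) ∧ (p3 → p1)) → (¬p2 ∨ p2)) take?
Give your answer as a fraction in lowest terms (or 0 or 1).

p1 ∨ p1 = 3/4 ∨ 3/4 = 3/4
p3 ∨ (p1 ∨ p1) = 1/4 ∨ 3/4 = 3/4
p3 → p1 = 1/4 → 3/4 = 1
(p3 ∨ (p1 ∨ p1)) ∧ (p3 → p1) = 3/4 ∧ 1 = 3/4
¬p2 = ¬3/4 = 0
¬p2 ∨ p2 = 0 ∨ 3/4 = 3/4
((p3 ∨ (p1 ∨ p1)) ∧ (p3 → p1)) → (¬p2 ∨ p2) = 3/4 → 3/4 = 1
¬(((p3 ∨ (p1 ∨ p1)) ∧ (p3 → p1)) → (¬p2 ∨ p2)) = ¬1 = 0
¬¬(((p3 ∨ (p1 ∨ p1)) ∧ (p3 → p1)) → (¬p2 ∨ p2)) = ¬0 = 1

1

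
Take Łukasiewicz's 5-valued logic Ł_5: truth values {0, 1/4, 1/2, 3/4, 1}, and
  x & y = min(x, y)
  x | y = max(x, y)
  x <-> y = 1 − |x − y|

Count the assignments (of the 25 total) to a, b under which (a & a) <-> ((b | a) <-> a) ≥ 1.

9

value 1: 9 assignments (counts)
value 3/4: 7 assignments
value 1/2: 5 assignments
value 1/4: 3 assignments
value 0: 1 assignment
So 9 of the 25 assignments meet the threshold.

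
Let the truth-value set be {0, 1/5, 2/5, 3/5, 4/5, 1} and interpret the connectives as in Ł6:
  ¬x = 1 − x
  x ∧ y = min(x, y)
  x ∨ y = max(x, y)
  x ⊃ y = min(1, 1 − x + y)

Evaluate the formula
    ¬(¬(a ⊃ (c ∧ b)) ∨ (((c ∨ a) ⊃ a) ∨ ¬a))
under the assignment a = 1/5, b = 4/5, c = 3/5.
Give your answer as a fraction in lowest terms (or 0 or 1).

1/5

c ∧ b = 3/5 ∧ 4/5 = 3/5
a ⊃ (c ∧ b) = 1/5 ⊃ 3/5 = 1
¬(a ⊃ (c ∧ b)) = ¬1 = 0
c ∨ a = 3/5 ∨ 1/5 = 3/5
(c ∨ a) ⊃ a = 3/5 ⊃ 1/5 = 3/5
¬a = ¬1/5 = 4/5
((c ∨ a) ⊃ a) ∨ ¬a = 3/5 ∨ 4/5 = 4/5
¬(a ⊃ (c ∧ b)) ∨ (((c ∨ a) ⊃ a) ∨ ¬a) = 0 ∨ 4/5 = 4/5
¬(¬(a ⊃ (c ∧ b)) ∨ (((c ∨ a) ⊃ a) ∨ ¬a)) = ¬4/5 = 1/5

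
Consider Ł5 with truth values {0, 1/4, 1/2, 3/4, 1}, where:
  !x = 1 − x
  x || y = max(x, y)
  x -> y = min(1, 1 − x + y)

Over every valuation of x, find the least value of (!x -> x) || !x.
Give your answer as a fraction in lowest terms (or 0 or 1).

Take x = 1/4:
!x = !1/4 = 3/4
!x -> x = 3/4 -> 1/4 = 1/2
!x = !1/4 = 3/4
(!x -> x) || !x = 1/2 || 3/4 = 3/4
No assignment yields a value below 3/4, so this is the minimum.

3/4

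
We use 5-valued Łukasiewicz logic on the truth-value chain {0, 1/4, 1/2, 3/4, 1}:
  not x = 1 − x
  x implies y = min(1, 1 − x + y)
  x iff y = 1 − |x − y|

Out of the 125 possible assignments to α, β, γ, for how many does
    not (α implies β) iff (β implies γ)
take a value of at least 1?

value 1: 13 assignments (counts)
value 3/4: 22 assignments
value 1/2: 27 assignments
value 1/4: 28 assignments
value 0: 35 assignments
So 13 of the 125 assignments meet the threshold.

13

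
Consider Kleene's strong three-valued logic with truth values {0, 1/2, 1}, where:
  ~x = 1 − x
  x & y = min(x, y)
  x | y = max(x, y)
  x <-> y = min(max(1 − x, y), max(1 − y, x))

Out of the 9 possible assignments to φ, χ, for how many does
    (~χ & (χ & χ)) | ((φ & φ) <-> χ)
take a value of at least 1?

φ = 0, χ = 0 ↦ 1  ≥
φ = 0, χ = 1/2 ↦ 1/2  <
φ = 0, χ = 1 ↦ 0  <
φ = 1/2, χ = 0 ↦ 1/2  <
φ = 1/2, χ = 1/2 ↦ 1/2  <
φ = 1/2, χ = 1 ↦ 1/2  <
φ = 1, χ = 0 ↦ 0  <
φ = 1, χ = 1/2 ↦ 1/2  <
φ = 1, χ = 1 ↦ 1  ≥
So 2 of the 9 assignments meet the threshold.

2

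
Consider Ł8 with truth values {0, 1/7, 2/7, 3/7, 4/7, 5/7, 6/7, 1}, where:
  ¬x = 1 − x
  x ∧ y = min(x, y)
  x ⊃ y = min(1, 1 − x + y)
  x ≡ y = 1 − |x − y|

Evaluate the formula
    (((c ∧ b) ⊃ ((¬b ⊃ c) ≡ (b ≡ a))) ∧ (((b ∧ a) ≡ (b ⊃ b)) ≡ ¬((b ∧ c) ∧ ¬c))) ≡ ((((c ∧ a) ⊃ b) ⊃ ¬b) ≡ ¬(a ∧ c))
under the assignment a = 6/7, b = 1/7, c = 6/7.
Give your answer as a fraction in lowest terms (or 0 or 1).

6/7

c ∧ b = 6/7 ∧ 1/7 = 1/7
¬b = ¬1/7 = 6/7
¬b ⊃ c = 6/7 ⊃ 6/7 = 1
b ≡ a = 1/7 ≡ 6/7 = 2/7
(¬b ⊃ c) ≡ (b ≡ a) = 1 ≡ 2/7 = 2/7
(c ∧ b) ⊃ ((¬b ⊃ c) ≡ (b ≡ a)) = 1/7 ⊃ 2/7 = 1
b ∧ a = 1/7 ∧ 6/7 = 1/7
b ⊃ b = 1/7 ⊃ 1/7 = 1
(b ∧ a) ≡ (b ⊃ b) = 1/7 ≡ 1 = 1/7
b ∧ c = 1/7 ∧ 6/7 = 1/7
¬c = ¬6/7 = 1/7
(b ∧ c) ∧ ¬c = 1/7 ∧ 1/7 = 1/7
¬((b ∧ c) ∧ ¬c) = ¬1/7 = 6/7
((b ∧ a) ≡ (b ⊃ b)) ≡ ¬((b ∧ c) ∧ ¬c) = 1/7 ≡ 6/7 = 2/7
((c ∧ b) ⊃ ((¬b ⊃ c) ≡ (b ≡ a))) ∧ (((b ∧ a) ≡ (b ⊃ b)) ≡ ¬((b ∧ c) ∧ ¬c)) = 1 ∧ 2/7 = 2/7
c ∧ a = 6/7 ∧ 6/7 = 6/7
(c ∧ a) ⊃ b = 6/7 ⊃ 1/7 = 2/7
¬b = ¬1/7 = 6/7
((c ∧ a) ⊃ b) ⊃ ¬b = 2/7 ⊃ 6/7 = 1
a ∧ c = 6/7 ∧ 6/7 = 6/7
¬(a ∧ c) = ¬6/7 = 1/7
(((c ∧ a) ⊃ b) ⊃ ¬b) ≡ ¬(a ∧ c) = 1 ≡ 1/7 = 1/7
(((c ∧ b) ⊃ ((¬b ⊃ c) ≡ (b ≡ a))) ∧ (((b ∧ a) ≡ (b ⊃ b)) ≡ ¬((b ∧ c) ∧ ¬c))) ≡ ((((c ∧ a) ⊃ b) ⊃ ¬b) ≡ ¬(a ∧ c)) = 2/7 ≡ 1/7 = 6/7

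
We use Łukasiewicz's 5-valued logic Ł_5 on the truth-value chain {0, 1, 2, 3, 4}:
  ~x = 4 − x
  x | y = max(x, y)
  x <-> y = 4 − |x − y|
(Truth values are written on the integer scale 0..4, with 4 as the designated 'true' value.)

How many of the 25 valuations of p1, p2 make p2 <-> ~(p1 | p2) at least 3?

value 4: 5 assignments (counts)
value 3: 4 assignments (counts)
value 2: 8 assignments
value 1: 2 assignments
value 0: 6 assignments
So 9 of the 25 assignments meet the threshold.

9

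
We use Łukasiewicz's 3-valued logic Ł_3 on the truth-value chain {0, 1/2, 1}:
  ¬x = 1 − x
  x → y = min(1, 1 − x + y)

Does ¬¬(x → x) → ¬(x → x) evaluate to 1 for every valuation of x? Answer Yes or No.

Counterexample: take x = 0.
x → x = 0 → 0 = 1
¬(x → x) = ¬1 = 0
¬¬(x → x) = ¬0 = 1
x → x = 0 → 0 = 1
¬(x → x) = ¬1 = 0
¬¬(x → x) → ¬(x → x) = 1 → 0 = 0
This gives 0 ≠ 1.

No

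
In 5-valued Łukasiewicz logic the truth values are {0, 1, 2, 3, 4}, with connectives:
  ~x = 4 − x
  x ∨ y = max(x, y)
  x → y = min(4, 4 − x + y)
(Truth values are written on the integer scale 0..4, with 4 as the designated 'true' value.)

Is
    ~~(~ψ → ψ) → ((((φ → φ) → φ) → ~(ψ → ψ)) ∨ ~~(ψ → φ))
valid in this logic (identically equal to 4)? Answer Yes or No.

Counterexample: take φ = 1, ψ = 2.
~ψ = ~2 = 2
~ψ → ψ = 2 → 2 = 4
~(~ψ → ψ) = ~4 = 0
~~(~ψ → ψ) = ~0 = 4
φ → φ = 1 → 1 = 4
(φ → φ) → φ = 4 → 1 = 1
ψ → ψ = 2 → 2 = 4
~(ψ → ψ) = ~4 = 0
((φ → φ) → φ) → ~(ψ → ψ) = 1 → 0 = 3
ψ → φ = 2 → 1 = 3
~(ψ → φ) = ~3 = 1
~~(ψ → φ) = ~1 = 3
(((φ → φ) → φ) → ~(ψ → ψ)) ∨ ~~(ψ → φ) = 3 ∨ 3 = 3
~~(~ψ → ψ) → ((((φ → φ) → φ) → ~(ψ → ψ)) ∨ ~~(ψ → φ)) = 4 → 3 = 3
This gives 3 ≠ 4.

No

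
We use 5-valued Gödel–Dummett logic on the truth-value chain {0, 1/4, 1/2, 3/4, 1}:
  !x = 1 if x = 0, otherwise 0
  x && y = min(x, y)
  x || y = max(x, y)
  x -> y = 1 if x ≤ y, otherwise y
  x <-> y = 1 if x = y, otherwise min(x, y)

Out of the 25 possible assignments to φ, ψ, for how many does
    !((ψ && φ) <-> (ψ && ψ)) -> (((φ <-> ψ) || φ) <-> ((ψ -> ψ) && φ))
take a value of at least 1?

value 1: 25 assignments (counts)
So 25 of the 25 assignments meet the threshold.

25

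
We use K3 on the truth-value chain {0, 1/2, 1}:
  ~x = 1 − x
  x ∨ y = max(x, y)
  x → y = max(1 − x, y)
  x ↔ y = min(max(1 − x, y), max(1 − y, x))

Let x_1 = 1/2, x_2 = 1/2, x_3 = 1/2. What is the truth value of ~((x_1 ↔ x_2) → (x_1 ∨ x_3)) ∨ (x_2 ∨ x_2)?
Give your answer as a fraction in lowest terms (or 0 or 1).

1/2

x_1 ↔ x_2 = 1/2 ↔ 1/2 = 1/2
x_1 ∨ x_3 = 1/2 ∨ 1/2 = 1/2
(x_1 ↔ x_2) → (x_1 ∨ x_3) = 1/2 → 1/2 = 1/2
~((x_1 ↔ x_2) → (x_1 ∨ x_3)) = ~1/2 = 1/2
x_2 ∨ x_2 = 1/2 ∨ 1/2 = 1/2
~((x_1 ↔ x_2) → (x_1 ∨ x_3)) ∨ (x_2 ∨ x_2) = 1/2 ∨ 1/2 = 1/2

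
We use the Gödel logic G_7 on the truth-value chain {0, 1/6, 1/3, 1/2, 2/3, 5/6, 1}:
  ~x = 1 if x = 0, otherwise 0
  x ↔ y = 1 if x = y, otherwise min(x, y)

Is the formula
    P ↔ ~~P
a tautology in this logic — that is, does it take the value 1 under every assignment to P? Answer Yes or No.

Counterexample: take P = 1/6.
~P = ~1/6 = 0
~~P = ~0 = 1
P ↔ ~~P = 1/6 ↔ 1 = 1/6
This gives 1/6 ≠ 1.

No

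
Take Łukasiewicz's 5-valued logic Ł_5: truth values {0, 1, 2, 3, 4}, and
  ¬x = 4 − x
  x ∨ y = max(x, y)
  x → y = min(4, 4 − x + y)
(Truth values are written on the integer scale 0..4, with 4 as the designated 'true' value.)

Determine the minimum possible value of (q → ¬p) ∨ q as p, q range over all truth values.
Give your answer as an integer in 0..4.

Take p = 4, q = 2:
¬p = ¬4 = 0
q → ¬p = 2 → 0 = 2
(q → ¬p) ∨ q = 2 ∨ 2 = 2
No assignment yields a value below 2, so this is the minimum.

2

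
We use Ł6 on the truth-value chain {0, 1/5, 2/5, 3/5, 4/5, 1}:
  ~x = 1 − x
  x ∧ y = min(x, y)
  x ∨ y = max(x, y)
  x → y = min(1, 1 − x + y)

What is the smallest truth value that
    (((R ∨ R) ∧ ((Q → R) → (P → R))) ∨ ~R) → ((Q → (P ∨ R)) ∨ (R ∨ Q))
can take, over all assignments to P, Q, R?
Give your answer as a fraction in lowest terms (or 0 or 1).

3/5

Take P = 0, Q = 2/5, R = 0:
R ∨ R = 0 ∨ 0 = 0
Q → R = 2/5 → 0 = 3/5
P → R = 0 → 0 = 1
(Q → R) → (P → R) = 3/5 → 1 = 1
(R ∨ R) ∧ ((Q → R) → (P → R)) = 0 ∧ 1 = 0
~R = ~0 = 1
((R ∨ R) ∧ ((Q → R) → (P → R))) ∨ ~R = 0 ∨ 1 = 1
P ∨ R = 0 ∨ 0 = 0
Q → (P ∨ R) = 2/5 → 0 = 3/5
R ∨ Q = 0 ∨ 2/5 = 2/5
(Q → (P ∨ R)) ∨ (R ∨ Q) = 3/5 ∨ 2/5 = 3/5
(((R ∨ R) ∧ ((Q → R) → (P → R))) ∨ ~R) → ((Q → (P ∨ R)) ∨ (R ∨ Q)) = 1 → 3/5 = 3/5
No assignment yields a value below 3/5, so this is the minimum.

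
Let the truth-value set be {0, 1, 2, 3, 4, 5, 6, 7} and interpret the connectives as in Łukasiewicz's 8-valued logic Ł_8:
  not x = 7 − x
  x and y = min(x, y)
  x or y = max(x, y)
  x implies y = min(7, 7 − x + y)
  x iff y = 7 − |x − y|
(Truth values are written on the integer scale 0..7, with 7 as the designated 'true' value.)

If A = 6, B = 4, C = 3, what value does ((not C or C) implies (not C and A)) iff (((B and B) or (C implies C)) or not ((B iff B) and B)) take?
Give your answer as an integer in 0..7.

not C = not 3 = 4
not C or C = 4 or 3 = 4
not C = not 3 = 4
not C and A = 4 and 6 = 4
(not C or C) implies (not C and A) = 4 implies 4 = 7
B and B = 4 and 4 = 4
C implies C = 3 implies 3 = 7
(B and B) or (C implies C) = 4 or 7 = 7
B iff B = 4 iff 4 = 7
(B iff B) and B = 7 and 4 = 4
not ((B iff B) and B) = not 4 = 3
((B and B) or (C implies C)) or not ((B iff B) and B) = 7 or 3 = 7
((not C or C) implies (not C and A)) iff (((B and B) or (C implies C)) or not ((B iff B) and B)) = 7 iff 7 = 7

7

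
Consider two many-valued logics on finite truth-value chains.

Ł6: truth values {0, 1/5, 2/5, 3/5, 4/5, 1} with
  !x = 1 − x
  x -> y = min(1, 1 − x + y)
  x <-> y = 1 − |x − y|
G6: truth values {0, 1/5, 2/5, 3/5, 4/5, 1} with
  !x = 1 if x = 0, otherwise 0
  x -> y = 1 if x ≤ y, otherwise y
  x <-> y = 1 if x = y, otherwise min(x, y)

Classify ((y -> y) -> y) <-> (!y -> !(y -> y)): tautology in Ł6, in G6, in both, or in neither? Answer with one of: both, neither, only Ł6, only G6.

only Ł6

In Ł6: every assignment gives 1 — tautology.
In G6: at y = 1/5 the value is 1/5 — not a tautology.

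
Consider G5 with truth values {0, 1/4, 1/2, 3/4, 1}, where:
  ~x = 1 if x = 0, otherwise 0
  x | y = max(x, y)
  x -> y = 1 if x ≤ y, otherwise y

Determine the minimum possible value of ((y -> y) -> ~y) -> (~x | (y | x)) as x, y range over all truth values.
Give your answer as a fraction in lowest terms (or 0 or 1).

1/4

Take x = 1/4, y = 0:
y -> y = 0 -> 0 = 1
~y = ~0 = 1
(y -> y) -> ~y = 1 -> 1 = 1
~x = ~1/4 = 0
y | x = 0 | 1/4 = 1/4
~x | (y | x) = 0 | 1/4 = 1/4
((y -> y) -> ~y) -> (~x | (y | x)) = 1 -> 1/4 = 1/4
No assignment yields a value below 1/4, so this is the minimum.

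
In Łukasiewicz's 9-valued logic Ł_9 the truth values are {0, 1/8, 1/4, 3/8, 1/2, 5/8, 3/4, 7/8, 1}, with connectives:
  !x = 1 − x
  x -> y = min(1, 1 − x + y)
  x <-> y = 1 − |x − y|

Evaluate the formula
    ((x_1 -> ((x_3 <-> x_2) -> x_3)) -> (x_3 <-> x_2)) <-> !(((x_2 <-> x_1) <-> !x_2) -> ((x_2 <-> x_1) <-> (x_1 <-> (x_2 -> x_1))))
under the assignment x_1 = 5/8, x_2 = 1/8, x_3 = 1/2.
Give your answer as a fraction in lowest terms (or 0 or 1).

3/8

x_3 <-> x_2 = 1/2 <-> 1/8 = 5/8
(x_3 <-> x_2) -> x_3 = 5/8 -> 1/2 = 7/8
x_1 -> ((x_3 <-> x_2) -> x_3) = 5/8 -> 7/8 = 1
x_3 <-> x_2 = 1/2 <-> 1/8 = 5/8
(x_1 -> ((x_3 <-> x_2) -> x_3)) -> (x_3 <-> x_2) = 1 -> 5/8 = 5/8
x_2 <-> x_1 = 1/8 <-> 5/8 = 1/2
!x_2 = !1/8 = 7/8
(x_2 <-> x_1) <-> !x_2 = 1/2 <-> 7/8 = 5/8
x_2 <-> x_1 = 1/8 <-> 5/8 = 1/2
x_2 -> x_1 = 1/8 -> 5/8 = 1
x_1 <-> (x_2 -> x_1) = 5/8 <-> 1 = 5/8
(x_2 <-> x_1) <-> (x_1 <-> (x_2 -> x_1)) = 1/2 <-> 5/8 = 7/8
((x_2 <-> x_1) <-> !x_2) -> ((x_2 <-> x_1) <-> (x_1 <-> (x_2 -> x_1))) = 5/8 -> 7/8 = 1
!(((x_2 <-> x_1) <-> !x_2) -> ((x_2 <-> x_1) <-> (x_1 <-> (x_2 -> x_1)))) = !1 = 0
((x_1 -> ((x_3 <-> x_2) -> x_3)) -> (x_3 <-> x_2)) <-> !(((x_2 <-> x_1) <-> !x_2) -> ((x_2 <-> x_1) <-> (x_1 <-> (x_2 -> x_1)))) = 5/8 <-> 0 = 3/8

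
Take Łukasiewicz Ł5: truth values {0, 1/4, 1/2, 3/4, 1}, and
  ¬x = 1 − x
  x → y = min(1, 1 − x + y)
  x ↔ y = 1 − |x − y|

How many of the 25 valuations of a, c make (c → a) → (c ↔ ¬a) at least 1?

value 1: 11 assignments (counts)
value 3/4: 4 assignments
value 1/2: 6 assignments
value 1/4: 2 assignments
value 0: 2 assignments
So 11 of the 25 assignments meet the threshold.

11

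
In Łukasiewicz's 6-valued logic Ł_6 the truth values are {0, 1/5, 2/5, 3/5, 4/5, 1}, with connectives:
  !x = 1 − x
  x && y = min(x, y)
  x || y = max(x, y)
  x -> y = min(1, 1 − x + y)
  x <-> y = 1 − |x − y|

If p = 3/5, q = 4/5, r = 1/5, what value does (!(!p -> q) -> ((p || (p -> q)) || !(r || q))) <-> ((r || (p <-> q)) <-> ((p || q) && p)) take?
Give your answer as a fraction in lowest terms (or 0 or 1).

4/5

!p = !3/5 = 2/5
!p -> q = 2/5 -> 4/5 = 1
!(!p -> q) = !1 = 0
p -> q = 3/5 -> 4/5 = 1
p || (p -> q) = 3/5 || 1 = 1
r || q = 1/5 || 4/5 = 4/5
!(r || q) = !4/5 = 1/5
(p || (p -> q)) || !(r || q) = 1 || 1/5 = 1
!(!p -> q) -> ((p || (p -> q)) || !(r || q)) = 0 -> 1 = 1
p <-> q = 3/5 <-> 4/5 = 4/5
r || (p <-> q) = 1/5 || 4/5 = 4/5
p || q = 3/5 || 4/5 = 4/5
(p || q) && p = 4/5 && 3/5 = 3/5
(r || (p <-> q)) <-> ((p || q) && p) = 4/5 <-> 3/5 = 4/5
(!(!p -> q) -> ((p || (p -> q)) || !(r || q))) <-> ((r || (p <-> q)) <-> ((p || q) && p)) = 1 <-> 4/5 = 4/5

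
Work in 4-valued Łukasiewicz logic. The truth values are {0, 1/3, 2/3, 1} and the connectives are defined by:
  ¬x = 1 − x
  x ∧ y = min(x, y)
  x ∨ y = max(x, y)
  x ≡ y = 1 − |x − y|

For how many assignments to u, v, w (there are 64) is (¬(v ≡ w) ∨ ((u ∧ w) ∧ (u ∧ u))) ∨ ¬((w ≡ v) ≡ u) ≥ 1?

15

value 1: 15 assignments (counts)
value 2/3: 33 assignments
value 1/3: 15 assignments
value 0: 1 assignment
So 15 of the 64 assignments meet the threshold.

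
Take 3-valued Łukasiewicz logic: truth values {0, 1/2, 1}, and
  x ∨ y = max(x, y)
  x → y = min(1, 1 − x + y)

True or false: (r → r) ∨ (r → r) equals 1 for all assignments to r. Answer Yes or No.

Yes

r = 0 ↦ 1
r = 1/2 ↦ 1
r = 1 ↦ 1
Every assignment gives a value ≥ 1.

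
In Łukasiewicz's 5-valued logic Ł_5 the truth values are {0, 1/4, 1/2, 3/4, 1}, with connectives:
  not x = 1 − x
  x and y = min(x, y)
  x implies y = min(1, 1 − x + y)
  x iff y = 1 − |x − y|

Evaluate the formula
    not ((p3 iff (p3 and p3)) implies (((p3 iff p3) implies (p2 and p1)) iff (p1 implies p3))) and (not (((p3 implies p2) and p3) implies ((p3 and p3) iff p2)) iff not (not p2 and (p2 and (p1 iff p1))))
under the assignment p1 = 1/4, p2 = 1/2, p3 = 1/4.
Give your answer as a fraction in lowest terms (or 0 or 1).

1/2

p3 and p3 = 1/4 and 1/4 = 1/4
p3 iff (p3 and p3) = 1/4 iff 1/4 = 1
p3 iff p3 = 1/4 iff 1/4 = 1
p2 and p1 = 1/2 and 1/4 = 1/4
(p3 iff p3) implies (p2 and p1) = 1 implies 1/4 = 1/4
p1 implies p3 = 1/4 implies 1/4 = 1
((p3 iff p3) implies (p2 and p1)) iff (p1 implies p3) = 1/4 iff 1 = 1/4
(p3 iff (p3 and p3)) implies (((p3 iff p3) implies (p2 and p1)) iff (p1 implies p3)) = 1 implies 1/4 = 1/4
not ((p3 iff (p3 and p3)) implies (((p3 iff p3) implies (p2 and p1)) iff (p1 implies p3))) = not 1/4 = 3/4
p3 implies p2 = 1/4 implies 1/2 = 1
(p3 implies p2) and p3 = 1 and 1/4 = 1/4
p3 and p3 = 1/4 and 1/4 = 1/4
(p3 and p3) iff p2 = 1/4 iff 1/2 = 3/4
((p3 implies p2) and p3) implies ((p3 and p3) iff p2) = 1/4 implies 3/4 = 1
not (((p3 implies p2) and p3) implies ((p3 and p3) iff p2)) = not 1 = 0
not p2 = not 1/2 = 1/2
p1 iff p1 = 1/4 iff 1/4 = 1
p2 and (p1 iff p1) = 1/2 and 1 = 1/2
not p2 and (p2 and (p1 iff p1)) = 1/2 and 1/2 = 1/2
not (not p2 and (p2 and (p1 iff p1))) = not 1/2 = 1/2
not (((p3 implies p2) and p3) implies ((p3 and p3) iff p2)) iff not (not p2 and (p2 and (p1 iff p1))) = 0 iff 1/2 = 1/2
not ((p3 iff (p3 and p3)) implies (((p3 iff p3) implies (p2 and p1)) iff (p1 implies p3))) and (not (((p3 implies p2) and p3) implies ((p3 and p3) iff p2)) iff not (not p2 and (p2 and (p1 iff p1)))) = 3/4 and 1/2 = 1/2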